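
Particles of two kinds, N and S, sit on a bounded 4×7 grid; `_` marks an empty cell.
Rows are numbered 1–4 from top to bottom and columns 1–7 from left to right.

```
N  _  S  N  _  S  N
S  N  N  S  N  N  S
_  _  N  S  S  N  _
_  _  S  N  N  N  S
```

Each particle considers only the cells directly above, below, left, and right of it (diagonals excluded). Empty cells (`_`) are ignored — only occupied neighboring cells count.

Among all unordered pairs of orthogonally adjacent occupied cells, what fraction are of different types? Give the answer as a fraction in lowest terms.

Scan each occupied cell's neighbors to the right and below so each pair is counted once.
From row 1: 7 unlike of 7 pairs (running 7/7).
From row 2: 5 unlike of 10 pairs (running 12/17).
From row 3: 5 unlike of 7 pairs (running 17/24).
From row 4: 2 unlike of 4 pairs (running 19/28).
Total adjacent occupied pairs: 28; unlike-type pairs: 19.
19/28 is already in lowest terms.

19/28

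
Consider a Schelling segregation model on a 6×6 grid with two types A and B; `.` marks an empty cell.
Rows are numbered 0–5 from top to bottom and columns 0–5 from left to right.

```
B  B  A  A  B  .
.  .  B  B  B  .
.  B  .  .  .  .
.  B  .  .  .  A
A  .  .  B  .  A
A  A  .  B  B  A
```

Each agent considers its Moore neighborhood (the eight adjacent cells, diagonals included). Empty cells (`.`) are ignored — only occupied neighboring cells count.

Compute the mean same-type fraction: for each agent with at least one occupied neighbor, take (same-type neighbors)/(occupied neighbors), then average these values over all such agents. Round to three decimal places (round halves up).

Row 0: (0,0)B 1/1 · (0,1)B 2/3 · (0,2)A 1/4 · (0,3)A 1/5 · (0,4)B 2/3
Row 1: (1,2)B 3/5 · (1,3)B 3/5 · (1,4)B 2/3
Row 2: (2,1)B 2/2
Row 3: (3,1)B 1/2 · (3,5)A 1/1
Row 4: (4,0)A 2/3 · (4,3)B 2/2 · (4,5)A 2/3
Row 5: (5,0)A 2/2 · (5,1)A 2/2 · (5,3)B 2/2 · (5,4)B 2/4 · (5,5)A 1/2
Sum over 19 agents: 1/1 + 2/3 + 1/4 + 1/5 + 2/3 + 3/5 + 3/5 + 2/3 + 2/2 + 1/2 + 1/1 + 2/3 + 2/2 + 2/3 + 2/2 + 2/2 + 2/2 + 2/4 + 1/2 = 809/60; mean = 809/60 ÷ 19 = 809/1140 = 0.709649… → 0.710.

0.710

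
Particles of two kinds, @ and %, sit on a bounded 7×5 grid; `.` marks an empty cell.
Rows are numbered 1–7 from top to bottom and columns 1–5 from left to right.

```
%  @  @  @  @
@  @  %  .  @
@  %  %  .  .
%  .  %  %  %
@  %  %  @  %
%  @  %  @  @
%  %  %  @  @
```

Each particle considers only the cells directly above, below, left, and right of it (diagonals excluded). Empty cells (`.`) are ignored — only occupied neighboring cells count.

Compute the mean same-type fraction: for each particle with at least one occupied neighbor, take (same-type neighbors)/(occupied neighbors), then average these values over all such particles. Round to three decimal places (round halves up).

Row 1: (1,1)% 0/2 · (1,2)@ 2/3 · (1,3)@ 2/3 · (1,4)@ 2/2 · (1,5)@ 2/2
Row 2: (2,1)@ 2/3 · (2,2)@ 2/4 · (2,3)% 1/3 · (2,5)@ 1/1
Row 3: (3,1)@ 1/3 · (3,2)% 1/3 · (3,3)% 3/3
Row 4: (4,1)% 0/2 · (4,3)% 3/3 · (4,4)% 2/3 · (4,5)% 2/2
Row 5: (5,1)@ 0/3 · (5,2)% 1/3 · (5,3)% 3/4 · (5,4)@ 1/4 · (5,5)% 1/3
Row 6: (6,1)% 1/3 · (6,2)@ 0/4 · (6,3)% 2/4 · (6,4)@ 3/4 · (6,5)@ 2/3
Row 7: (7,1)% 2/2 · (7,2)% 2/3 · (7,3)% 2/3 · (7,4)@ 2/3 · (7,5)@ 2/2
Sum over 31 particles: 0/2 + 2/3 + 2/3 + 2/2 + 2/2 + 2/3 + 2/4 + 1/3 + 1/1 + 1/3 + 1/3 + 3/3 + 0/2 + 3/3 + 2/3 + 2/2 + 0/3 + 1/3 + 3/4 + 1/4 + 1/3 + 1/3 + 0/4 + 2/4 + 3/4 + 2/3 + 2/2 + 2/3 + 2/3 + 2/3 + 2/2 = 217/12; mean = 217/12 ÷ 31 = 7/12 = 0.583333… → 0.583.

0.583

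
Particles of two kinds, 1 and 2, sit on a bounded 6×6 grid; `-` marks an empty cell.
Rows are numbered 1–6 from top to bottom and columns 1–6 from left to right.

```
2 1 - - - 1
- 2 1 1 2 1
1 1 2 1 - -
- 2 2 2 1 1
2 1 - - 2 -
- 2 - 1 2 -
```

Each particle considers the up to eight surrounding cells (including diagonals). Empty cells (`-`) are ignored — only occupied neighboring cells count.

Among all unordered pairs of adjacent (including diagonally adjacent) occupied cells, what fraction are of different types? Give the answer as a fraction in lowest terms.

27/47

Scan each occupied cell's neighbors to the right and below (and the two forward diagonals) so each pair is counted once.
Row 1: 2(1,1)–1(1,2)≠ 2(1,1)–2(2,2)= 1(1,2)–2(2,2)≠ 1(1,2)–1(2,3)= 1(1,6)–1(2,6)= 1(1,6)–2(2,5)≠  → 3/6 unlike.
Row 2: 2(2,2)–1(2,3)≠ 2(2,2)–1(3,2)≠ 2(2,2)–2(3,3)= 2(2,2)–1(3,1)≠ 1(2,3)–1(2,4)= 1(2,3)–2(3,3)≠ 1(2,3)–1(3,4)= 1(2,3)–1(3,2)= 1(2,4)–2(2,5)≠ 1(2,4)–1(3,4)= 1(2,4)–2(3,3)≠ 2(2,5)–1(2,6)≠ 2(2,5)–1(3,4)≠  → 8/13 unlike.
Row 3: 1(3,1)–1(3,2)= 1(3,1)–2(4,2)≠ 1(3,2)–2(3,3)≠ 1(3,2)–2(4,2)≠ 1(3,2)–2(4,3)≠ 2(3,3)–1(3,4)≠ 2(3,3)–2(4,3)= 2(3,3)–2(4,4)= 2(3,3)–2(4,2)= 1(3,4)–2(4,4)≠ 1(3,4)–1(4,5)= 1(3,4)–2(4,3)≠  → 7/12 unlike.
Row 4: 2(4,2)–2(4,3)= 2(4,2)–1(5,2)≠ 2(4,2)–2(5,1)= 2(4,3)–2(4,4)= 2(4,3)–1(5,2)≠ 2(4,4)–1(4,5)≠ 2(4,4)–2(5,5)= 1(4,5)–1(4,6)= 1(4,5)–2(5,5)≠ 1(4,6)–2(5,5)≠  → 5/10 unlike.
Row 5: 2(5,1)–1(5,2)≠ 2(5,1)–2(6,2)= 1(5,2)–2(6,2)≠ 2(5,5)–2(6,5)= 2(5,5)–1(6,4)≠  → 3/5 unlike.
Row 6: 1(6,4)–2(6,5)≠  → 1/1 unlike.
Total adjacent occupied pairs: 47; unlike-type pairs: 27.
27/47 is already in lowest terms.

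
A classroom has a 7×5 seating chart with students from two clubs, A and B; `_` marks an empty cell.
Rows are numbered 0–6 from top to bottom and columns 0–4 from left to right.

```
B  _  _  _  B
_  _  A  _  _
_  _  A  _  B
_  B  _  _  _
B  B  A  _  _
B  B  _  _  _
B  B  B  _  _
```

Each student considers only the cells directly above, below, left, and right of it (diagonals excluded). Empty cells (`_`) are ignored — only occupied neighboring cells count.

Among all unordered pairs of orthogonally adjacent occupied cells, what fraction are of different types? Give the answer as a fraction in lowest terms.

Scan each occupied cell's neighbors to the right and below so each pair is counted once.
From row 1: 0 unlike of 1 pairs (running 0/1).
From row 3: 0 unlike of 1 pairs (running 0/2).
From row 4: 1 unlike of 4 pairs (running 1/6).
From row 5: 0 unlike of 3 pairs (running 1/9).
From row 6: 0 unlike of 2 pairs (running 1/11).
Total adjacent occupied pairs: 11; unlike-type pairs: 1.
1/11 is already in lowest terms.

1/11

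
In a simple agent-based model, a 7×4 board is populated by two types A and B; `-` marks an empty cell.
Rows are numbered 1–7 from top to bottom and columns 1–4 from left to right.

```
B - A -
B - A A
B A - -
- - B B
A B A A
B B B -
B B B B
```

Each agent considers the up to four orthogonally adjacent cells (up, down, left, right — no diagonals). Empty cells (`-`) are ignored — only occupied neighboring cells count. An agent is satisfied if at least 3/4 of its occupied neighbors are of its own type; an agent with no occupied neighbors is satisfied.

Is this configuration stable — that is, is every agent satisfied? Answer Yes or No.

(1,1)B 1/1 ok
(1,3)A 1/1 ok
(2,1)B 2/2 ok
(2,3)A 2/2 ok
(2,4)A 1/1 ok
(3,1)B 1/2 unhappy
(3,2)A 0/1 unhappy
(4,3)B 1/2 unhappy
(4,4)B 1/2 unhappy
(5,1)A 0/2 unhappy
(5,2)B 1/3 unhappy
(5,3)A 1/4 unhappy
(5,4)A 1/2 unhappy
(6,1)B 2/3 unhappy
(6,2)B 4/4 ok
(6,3)B 2/3 unhappy
(7,1)B 2/2 ok
(7,2)B 3/3 ok
(7,3)B 3/3 ok
(7,4)B 1/1 ok
For instance (3,1) has only 1/2 same-type neighbors, below 3/4.

No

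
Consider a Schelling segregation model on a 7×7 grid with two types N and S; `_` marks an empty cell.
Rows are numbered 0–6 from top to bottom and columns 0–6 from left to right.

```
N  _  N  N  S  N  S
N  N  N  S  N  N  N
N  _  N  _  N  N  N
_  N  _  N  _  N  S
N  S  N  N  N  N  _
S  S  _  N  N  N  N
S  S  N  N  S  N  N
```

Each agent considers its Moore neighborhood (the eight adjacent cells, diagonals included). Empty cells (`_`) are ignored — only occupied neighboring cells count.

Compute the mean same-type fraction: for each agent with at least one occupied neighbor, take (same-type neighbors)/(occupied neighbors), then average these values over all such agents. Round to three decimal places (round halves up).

0.712

Row 0: (0,0)N 2/2 · (0,2)N 3/4 · (0,3)N 3/5 · (0,4)S 1/5 · (0,5)N 3/5 · (0,6)S 0/3
Row 1: (1,0)N 3/3 · (1,1)N 6/6 · (1,2)N 4/5 · (1,3)S 1/7 · (1,4)N 5/7 · (1,5)N 6/8 · (1,6)N 4/5
Row 2: (2,0)N 3/3 · (2,2)N 4/5 · (2,4)N 5/6 · (2,5)N 6/7 · (2,6)N 4/5
Row 3: (3,1)N 4/5 · (3,3)N 5/5 · (3,5)N 5/6 · (3,6)S 0/4
Row 4: (4,0)N 1/4 · (4,1)S 2/5 · (4,2)N 4/6 · (4,3)N 5/5 · (4,4)N 7/7 · (4,5)N 5/6
Row 5: (5,0)S 4/5 · (5,1)S 4/7 · (5,3)N 6/7 · (5,4)N 7/8 · (5,5)N 6/7 · (5,6)N 4/4
Row 6: (6,0)S 3/3 · (6,1)S 3/4 · (6,2)N 2/4 · (6,3)N 3/4 · (6,4)S 0/5 · (6,5)N 4/5 · (6,6)N 3/3
Sum over 41 agents: 2/2 + 3/4 + 3/5 + 1/5 + 3/5 + 0/3 + 3/3 + 6/6 + 4/5 + 1/7 + 5/7 + 6/8 + 4/5 + 3/3 + 4/5 + 5/6 + 6/7 + 4/5 + 4/5 + 5/5 + 5/6 + 0/4 + 1/4 + 2/5 + 4/6 + 5/5 + 7/7 + 5/6 + 4/5 + 4/7 + 6/7 + 7/8 + 6/7 + 4/4 + 3/3 + 3/4 + 2/4 + 3/4 + 0/5 + 4/5 + 3/3 = 3503/120; mean = 3503/120 ÷ 41 = 3503/4920 = 0.711991… → 0.712.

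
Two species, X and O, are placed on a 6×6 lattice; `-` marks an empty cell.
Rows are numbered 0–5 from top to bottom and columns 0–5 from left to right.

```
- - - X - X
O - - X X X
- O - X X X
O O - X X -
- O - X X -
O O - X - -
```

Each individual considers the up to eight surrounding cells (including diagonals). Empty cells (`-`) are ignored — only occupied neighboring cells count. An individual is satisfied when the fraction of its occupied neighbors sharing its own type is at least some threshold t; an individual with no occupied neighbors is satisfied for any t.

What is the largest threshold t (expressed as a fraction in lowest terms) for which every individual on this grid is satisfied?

(0,3)X 2/2
(0,5)X 2/2
(1,0)O 1/1
(1,3)X 4/4
(1,4)X 7/7
(1,5)X 4/4
(2,1)O 3/3
(2,3)X 5/5
(2,4)X 7/7
(2,5)X 4/4
(3,0)O 3/3
(3,1)O 3/3
(3,3)X 5/5
(3,4)X 6/6
(4,1)O 4/4
(4,3)X 4/4
(4,4)X 4/4
(5,0)O 2/2
(5,1)O 2/2
(5,3)X 2/2
The smallest same-type fraction is 2/2 at (0,3), which reduces to 1/1. Any threshold above that leaves this individual unsatisfied.

1/1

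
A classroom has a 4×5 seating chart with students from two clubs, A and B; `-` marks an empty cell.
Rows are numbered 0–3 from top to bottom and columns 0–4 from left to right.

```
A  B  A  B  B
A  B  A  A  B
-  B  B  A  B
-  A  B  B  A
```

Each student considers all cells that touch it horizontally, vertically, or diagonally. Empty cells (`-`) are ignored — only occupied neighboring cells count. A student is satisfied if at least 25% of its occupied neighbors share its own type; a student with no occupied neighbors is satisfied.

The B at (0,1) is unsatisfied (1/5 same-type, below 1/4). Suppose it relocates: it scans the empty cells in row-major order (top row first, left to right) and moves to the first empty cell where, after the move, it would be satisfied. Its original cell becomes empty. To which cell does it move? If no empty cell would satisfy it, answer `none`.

(2,0)

Vacating (0,1). Empty cells in order:
  (2,0): 2/4 same-type → satisfied — stop here.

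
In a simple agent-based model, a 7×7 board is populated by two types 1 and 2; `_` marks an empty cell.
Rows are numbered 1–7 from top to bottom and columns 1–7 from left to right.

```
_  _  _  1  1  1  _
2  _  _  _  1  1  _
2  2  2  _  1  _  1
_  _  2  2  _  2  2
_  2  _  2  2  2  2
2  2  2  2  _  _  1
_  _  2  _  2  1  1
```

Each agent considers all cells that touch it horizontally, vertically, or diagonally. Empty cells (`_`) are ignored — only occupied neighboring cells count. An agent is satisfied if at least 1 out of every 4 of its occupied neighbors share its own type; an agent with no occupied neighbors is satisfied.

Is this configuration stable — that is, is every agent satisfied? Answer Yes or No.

Yes

Row 1: (1,4)1 2/2 ok · (1,5)1 4/4 ok · (1,6)1 3/3 ok
Row 2: (2,1)2 2/2 ok · (2,5)1 5/5 ok · (2,6)1 5/5 ok
Row 3: (3,1)2 2/2 ok · (3,2)2 4/4 ok · (3,3)2 3/3 ok · (3,5)1 2/4 ok · (3,7)1 1/3 ok
Row 4: (4,3)2 5/5 ok · (4,4)2 4/5 ok · (4,6)2 4/6 ok · (4,7)2 3/4 ok
Row 5: (5,2)2 4/4 ok · (5,4)2 5/5 ok · (5,5)2 5/5 ok · (5,6)2 4/5 ok · (5,7)2 3/4 ok
Row 6: (6,1)2 2/2 ok · (6,2)2 4/4 ok · (6,3)2 5/5 ok · (6,4)2 5/5 ok · (6,7)1 2/4 ok
Row 7: (7,3)2 3/3 ok · (7,5)2 1/2 ok · (7,6)1 2/3 ok · (7,7)1 2/2 ok
All meet the threshold, so the configuration is stable.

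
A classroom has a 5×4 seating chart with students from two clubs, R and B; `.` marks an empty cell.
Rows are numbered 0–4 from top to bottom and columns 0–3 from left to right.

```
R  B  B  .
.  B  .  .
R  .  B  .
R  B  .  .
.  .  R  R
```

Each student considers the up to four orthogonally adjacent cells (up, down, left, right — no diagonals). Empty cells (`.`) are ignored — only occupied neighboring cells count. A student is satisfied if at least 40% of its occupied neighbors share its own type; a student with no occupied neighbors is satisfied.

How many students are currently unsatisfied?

2

(0,0)R 0/1 unhappy
(0,1)B 2/3 ok
(0,2)B 1/1 ok
(1,1)B 1/1 ok
(2,0)R 1/1 ok
(2,2)B 0/0 ok
(3,0)R 1/2 ok
(3,1)B 0/1 unhappy
(4,2)R 1/1 ok
(4,3)R 1/1 ok
Unsatisfied: (0,0), (3,1) — 2 in total.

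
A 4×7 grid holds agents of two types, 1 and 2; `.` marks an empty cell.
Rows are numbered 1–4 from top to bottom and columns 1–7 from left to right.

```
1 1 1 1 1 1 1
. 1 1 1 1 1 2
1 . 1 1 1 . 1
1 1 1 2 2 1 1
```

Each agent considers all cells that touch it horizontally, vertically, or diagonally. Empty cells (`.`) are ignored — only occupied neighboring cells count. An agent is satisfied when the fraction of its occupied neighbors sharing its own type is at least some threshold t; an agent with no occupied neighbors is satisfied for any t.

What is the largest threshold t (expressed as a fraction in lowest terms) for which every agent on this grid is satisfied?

0/1

Row 1: (1,1)1 2/2 · (1,2)1 4/4 · (1,3)1 5/5 · (1,4)1 5/5 · (1,5)1 5/5 · (1,6)1 4/5 · (1,7)1 2/3
Row 2: (2,2)1 6/6 · (2,3)1 7/7 · (2,4)1 8/8 · (2,5)1 7/7 · (2,6)1 6/7 · (2,7)2 0/4
Row 3: (3,1)1 3/3 · (3,3)1 6/7 · (3,4)1 6/8 · (3,5)1 5/7 · (3,7)1 3/4
Row 4: (4,1)1 2/2 · (4,2)1 4/4 · (4,3)1 3/4 · (4,4)2 1/5 · (4,5)2 1/4 · (4,6)1 3/4 · (4,7)1 2/2
The smallest same-type fraction is 0/4 at (2,7), which reduces to 0/1. Any threshold above that leaves this agent unsatisfied.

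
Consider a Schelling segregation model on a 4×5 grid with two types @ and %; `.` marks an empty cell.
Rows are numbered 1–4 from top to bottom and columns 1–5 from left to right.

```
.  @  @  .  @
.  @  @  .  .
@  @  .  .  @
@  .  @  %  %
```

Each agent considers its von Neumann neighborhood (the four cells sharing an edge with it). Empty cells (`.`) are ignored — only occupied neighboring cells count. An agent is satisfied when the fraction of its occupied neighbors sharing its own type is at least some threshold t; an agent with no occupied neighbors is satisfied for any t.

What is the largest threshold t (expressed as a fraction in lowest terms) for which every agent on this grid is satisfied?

(1,2)@ 2/2
(1,3)@ 2/2
(1,5)@ — no occupied neighbors
(2,2)@ 3/3
(2,3)@ 2/2
(3,1)@ 2/2
(3,2)@ 2/2
(3,5)@ 0/1
(4,1)@ 1/1
(4,3)@ 0/1
(4,4)% 1/2
(4,5)% 1/2
The smallest same-type fraction is 0/1 at (3,5), which reduces to 0/1. Any threshold above that leaves this agent unsatisfied.

0/1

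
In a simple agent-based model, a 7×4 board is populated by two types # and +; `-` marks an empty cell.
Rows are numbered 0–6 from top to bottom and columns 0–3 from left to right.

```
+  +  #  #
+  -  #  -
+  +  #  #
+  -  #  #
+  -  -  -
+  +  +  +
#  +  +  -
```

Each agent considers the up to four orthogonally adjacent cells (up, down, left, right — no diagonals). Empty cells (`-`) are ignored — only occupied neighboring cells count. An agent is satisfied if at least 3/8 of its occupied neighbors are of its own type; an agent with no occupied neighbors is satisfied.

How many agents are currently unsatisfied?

(0,0)+ 2/2 satisfied
(0,1)+ 1/2 satisfied
(0,2)# 2/3 satisfied
(0,3)# 1/1 satisfied
(1,0)+ 2/2 satisfied
(1,2)# 2/2 satisfied
(2,0)+ 3/3 satisfied
(2,1)+ 1/2 satisfied
(2,2)# 3/4 satisfied
(2,3)# 2/2 satisfied
(3,0)+ 2/2 satisfied
(3,2)# 2/2 satisfied
(3,3)# 2/2 satisfied
(4,0)+ 2/2 satisfied
(5,0)+ 2/3 satisfied
(5,1)+ 3/3 satisfied
(5,2)+ 3/3 satisfied
(5,3)+ 1/1 satisfied
(6,0)# 0/2 not
(6,1)+ 2/3 satisfied
(6,2)+ 2/2 satisfied
Unsatisfied: (6,0) — 1 in total.

1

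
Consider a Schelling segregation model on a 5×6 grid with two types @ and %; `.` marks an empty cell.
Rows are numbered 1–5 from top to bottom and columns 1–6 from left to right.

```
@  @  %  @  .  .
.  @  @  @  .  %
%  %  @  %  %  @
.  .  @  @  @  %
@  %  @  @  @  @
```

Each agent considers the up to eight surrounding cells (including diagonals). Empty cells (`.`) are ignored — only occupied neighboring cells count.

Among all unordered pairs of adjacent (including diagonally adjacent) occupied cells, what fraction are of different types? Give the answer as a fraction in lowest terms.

28/59

Scan each occupied cell's neighbors to the right and below (and the two forward diagonals) so each pair is counted once.
From row 1: 5 unlike of 11 pairs (running 5/11).
From row 2: 7 unlike of 13 pairs (running 12/24).
From row 3: 10 unlike of 16 pairs (running 22/40).
From row 4: 4 unlike of 14 pairs (running 26/54).
From row 5: 2 unlike of 5 pairs (running 28/59).
Total adjacent occupied pairs: 59; unlike-type pairs: 28.
28/59 is already in lowest terms.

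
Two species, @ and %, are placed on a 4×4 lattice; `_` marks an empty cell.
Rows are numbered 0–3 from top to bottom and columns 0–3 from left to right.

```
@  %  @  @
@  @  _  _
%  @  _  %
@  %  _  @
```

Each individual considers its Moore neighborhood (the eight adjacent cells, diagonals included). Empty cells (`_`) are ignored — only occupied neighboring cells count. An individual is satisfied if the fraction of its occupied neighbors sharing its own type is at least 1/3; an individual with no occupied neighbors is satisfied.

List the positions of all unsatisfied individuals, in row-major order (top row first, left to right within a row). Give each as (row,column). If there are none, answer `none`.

(0,1), (2,0), (2,3), (3,3)

(0,0)@ 2/3 ✓
(0,1)% 0/4 ✗
(0,2)@ 2/3 ✓
(0,3)@ 1/1 ✓
(1,0)@ 3/5 ✓
(1,1)@ 4/6 ✓
(2,0)% 1/5 ✗
(2,1)@ 3/5 ✓
(2,3)% 0/1 ✗
(3,0)@ 1/3 ✓
(3,1)% 1/3 ✓
(3,3)@ 0/1 ✗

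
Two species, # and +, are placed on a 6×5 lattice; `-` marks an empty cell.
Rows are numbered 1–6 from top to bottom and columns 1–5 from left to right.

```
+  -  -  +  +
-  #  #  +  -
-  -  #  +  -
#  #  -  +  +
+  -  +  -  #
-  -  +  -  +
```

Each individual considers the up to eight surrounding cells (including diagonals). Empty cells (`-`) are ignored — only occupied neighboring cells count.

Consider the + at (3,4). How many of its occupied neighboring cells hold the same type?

3

Occupied neighbors of (3,4): (2,3)=#, (2,4)=+, (3,3)=#, (4,4)=+, (4,5)=+.
Same type (+): 3 of 5.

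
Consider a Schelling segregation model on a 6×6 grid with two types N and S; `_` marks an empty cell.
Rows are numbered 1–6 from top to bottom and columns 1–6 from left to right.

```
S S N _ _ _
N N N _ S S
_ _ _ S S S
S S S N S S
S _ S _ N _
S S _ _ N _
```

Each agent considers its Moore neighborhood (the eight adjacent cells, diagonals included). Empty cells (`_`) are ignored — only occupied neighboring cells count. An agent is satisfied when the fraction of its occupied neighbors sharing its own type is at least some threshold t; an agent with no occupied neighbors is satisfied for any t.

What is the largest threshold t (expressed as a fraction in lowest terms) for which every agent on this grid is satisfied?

(1,1)S 1/3
(1,2)S 1/5
(1,3)N 2/3
(2,1)N 1/3
(2,2)N 3/5
(2,3)N 2/4
(2,5)S 4/4
(2,6)S 3/3
(3,4)S 4/6
(3,5)S 6/7
(3,6)S 5/5
(4,1)S 2/2
(4,2)S 4/4
(4,3)S 3/4
(4,4)N 1/6
(4,5)S 4/6
(4,6)S 3/4
(5,1)S 4/4
(5,3)S 3/4
(5,5)N 2/4
(6,1)S 2/2
(6,2)S 3/3
(6,5)N 1/1
The smallest same-type fraction is 1/6 at (4,4), which reduces to 1/6. Any threshold above that leaves this agent unsatisfied.

1/6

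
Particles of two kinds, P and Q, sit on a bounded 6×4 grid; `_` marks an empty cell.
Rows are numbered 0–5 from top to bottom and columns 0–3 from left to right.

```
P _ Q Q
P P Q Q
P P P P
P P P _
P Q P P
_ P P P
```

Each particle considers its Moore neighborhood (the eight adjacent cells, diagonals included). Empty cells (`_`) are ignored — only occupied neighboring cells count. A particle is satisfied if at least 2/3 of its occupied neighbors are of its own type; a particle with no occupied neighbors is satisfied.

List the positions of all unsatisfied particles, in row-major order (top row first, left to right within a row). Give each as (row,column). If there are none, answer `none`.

(1,2), (1,3), (2,3), (4,1)

(0,0)P 2/2 satisfied
(0,2)Q 3/4 satisfied
(0,3)Q 3/3 satisfied
(1,0)P 4/4 satisfied
(1,1)P 5/7 satisfied
(1,2)Q 3/7 not
(1,3)Q 3/5 not
(2,0)P 5/5 satisfied
(2,1)P 7/8 satisfied
(2,2)P 5/7 satisfied
(2,3)P 2/4 not
(3,0)P 4/5 satisfied
(3,1)P 7/8 satisfied
(3,2)P 6/7 satisfied
(4,0)P 3/4 satisfied
(4,1)Q 0/7 not
(4,2)P 6/7 satisfied
(4,3)P 4/4 satisfied
(5,1)P 3/4 satisfied
(5,2)P 4/5 satisfied
(5,3)P 3/3 satisfied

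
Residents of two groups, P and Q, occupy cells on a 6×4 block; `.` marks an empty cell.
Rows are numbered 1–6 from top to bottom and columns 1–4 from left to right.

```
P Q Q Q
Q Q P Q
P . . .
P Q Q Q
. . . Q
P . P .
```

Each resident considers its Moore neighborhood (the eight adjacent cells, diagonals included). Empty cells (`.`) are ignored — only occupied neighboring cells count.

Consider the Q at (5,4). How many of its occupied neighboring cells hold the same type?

Occupied neighbors of (5,4): (4,3)=Q, (4,4)=Q, (6,3)=P.
Same type (Q): 2 of 3.

2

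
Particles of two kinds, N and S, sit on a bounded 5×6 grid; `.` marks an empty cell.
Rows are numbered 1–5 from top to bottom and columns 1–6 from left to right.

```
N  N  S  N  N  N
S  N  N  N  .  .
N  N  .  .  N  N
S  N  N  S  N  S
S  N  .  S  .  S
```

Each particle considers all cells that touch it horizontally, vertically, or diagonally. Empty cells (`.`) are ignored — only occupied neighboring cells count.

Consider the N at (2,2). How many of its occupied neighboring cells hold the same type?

Occupied neighbors of (2,2): (1,1)=N, (1,2)=N, (1,3)=S, (2,1)=S, (2,3)=N, (3,1)=N, (3,2)=N.
Same type (N): 5 of 7.

5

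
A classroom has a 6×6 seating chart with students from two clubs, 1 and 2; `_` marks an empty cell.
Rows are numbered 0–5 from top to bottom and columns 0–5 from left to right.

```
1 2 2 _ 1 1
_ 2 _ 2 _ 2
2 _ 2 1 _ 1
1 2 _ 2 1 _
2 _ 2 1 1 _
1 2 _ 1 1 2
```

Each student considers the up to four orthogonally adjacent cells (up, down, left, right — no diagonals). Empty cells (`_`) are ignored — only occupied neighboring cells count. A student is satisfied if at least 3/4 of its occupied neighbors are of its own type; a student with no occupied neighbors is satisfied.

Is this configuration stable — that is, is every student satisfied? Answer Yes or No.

Row 0: (0,0)1 0/1 ✗ · (0,1)2 2/3 ✗ · (0,2)2 1/1 ✓ · (0,4)1 1/1 ✓ · (0,5)1 1/2 ✗
Row 1: (1,1)2 1/1 ✓ · (1,3)2 0/1 ✗ · (1,5)2 0/2 ✗
Row 2: (2,0)2 0/1 ✗ · (2,2)2 0/1 ✗ · (2,3)1 0/3 ✗ · (2,5)1 0/1 ✗
Row 3: (3,0)1 0/3 ✗ · (3,1)2 0/1 ✗ · (3,3)2 0/3 ✗ · (3,4)1 1/2 ✗
Row 4: (4,0)2 0/2 ✗ · (4,2)2 0/1 ✗ · (4,3)1 2/4 ✗ · (4,4)1 3/3 ✓
Row 5: (5,0)1 0/2 ✗ · (5,1)2 0/1 ✗ · (5,3)1 2/2 ✓ · (5,4)1 2/3 ✗ · (5,5)2 0/1 ✗
For instance (0,0) has only 0/1 same-type neighbors, below 3/4.

No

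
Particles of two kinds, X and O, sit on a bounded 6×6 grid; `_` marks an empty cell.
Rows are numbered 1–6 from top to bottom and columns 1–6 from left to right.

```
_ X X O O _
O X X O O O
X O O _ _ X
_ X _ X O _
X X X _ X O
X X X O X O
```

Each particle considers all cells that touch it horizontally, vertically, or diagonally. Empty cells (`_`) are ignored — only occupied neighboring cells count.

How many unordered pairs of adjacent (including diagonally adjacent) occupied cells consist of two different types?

Scan each occupied cell's neighbors to the right and below (and the two forward diagonals) so each pair is counted once.
Row 1: X(1,2)–X(1,3)= X(1,2)–X(2,2)= X(1,2)–X(2,3)= X(1,2)–O(2,1)≠ X(1,3)–O(1,4)≠ X(1,3)–X(2,3)= X(1,3)–O(2,4)≠ X(1,3)–X(2,2)= O(1,4)–O(1,5)= O(1,4)–O(2,4)= O(1,4)–O(2,5)= O(1,4)–X(2,3)≠ O(1,5)–O(2,5)= O(1,5)–O(2,6)= O(1,5)–O(2,4)=  → 4/15 unlike.
Row 2: O(2,1)–X(2,2)≠ O(2,1)–X(3,1)≠ O(2,1)–O(3,2)= X(2,2)–X(2,3)= X(2,2)–O(3,2)≠ X(2,2)–O(3,3)≠ X(2,2)–X(3,1)= X(2,3)–O(2,4)≠ X(2,3)–O(3,3)≠ X(2,3)–O(3,2)≠ O(2,4)–O(2,5)= O(2,4)–O(3,3)= O(2,5)–O(2,6)= O(2,5)–X(3,6)≠ O(2,6)–X(3,6)≠  → 9/15 unlike.
Row 3: X(3,1)–O(3,2)≠ X(3,1)–X(4,2)= O(3,2)–O(3,3)= O(3,2)–X(4,2)≠ O(3,3)–X(4,4)≠ O(3,3)–X(4,2)≠ X(3,6)–O(4,5)≠  → 5/7 unlike.
Row 4: X(4,2)–X(5,2)= X(4,2)–X(5,3)= X(4,2)–X(5,1)= X(4,4)–O(4,5)≠ X(4,4)–X(5,5)= X(4,4)–X(5,3)= O(4,5)–X(5,5)≠ O(4,5)–O(5,6)=  → 2/8 unlike.
Row 5: X(5,1)–X(5,2)= X(5,1)–X(6,1)= X(5,1)–X(6,2)= X(5,2)–X(5,3)= X(5,2)–X(6,2)= X(5,2)–X(6,3)= X(5,2)–X(6,1)= X(5,3)–X(6,3)= X(5,3)–O(6,4)≠ X(5,3)–X(6,2)= X(5,5)–O(5,6)≠ X(5,5)–X(6,5)= X(5,5)–O(6,6)≠ X(5,5)–O(6,4)≠ O(5,6)–O(6,6)= O(5,6)–X(6,5)≠  → 5/16 unlike.
Row 6: X(6,1)–X(6,2)= X(6,2)–X(6,3)= X(6,3)–O(6,4)≠ O(6,4)–X(6,5)≠ X(6,5)–O(6,6)≠  → 3/5 unlike.
Total adjacent occupied pairs: 66; unlike-type pairs: 28.

28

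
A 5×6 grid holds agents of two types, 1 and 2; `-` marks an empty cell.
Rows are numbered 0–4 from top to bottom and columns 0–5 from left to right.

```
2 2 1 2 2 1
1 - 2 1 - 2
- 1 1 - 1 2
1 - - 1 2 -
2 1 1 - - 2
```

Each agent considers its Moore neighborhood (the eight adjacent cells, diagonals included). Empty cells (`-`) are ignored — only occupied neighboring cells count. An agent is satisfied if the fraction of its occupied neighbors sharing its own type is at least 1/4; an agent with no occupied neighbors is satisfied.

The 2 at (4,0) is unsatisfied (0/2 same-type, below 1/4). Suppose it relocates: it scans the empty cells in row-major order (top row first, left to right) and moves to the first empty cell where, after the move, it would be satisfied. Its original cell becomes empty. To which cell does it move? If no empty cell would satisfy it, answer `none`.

(1,1)

Vacating (4,0). Empty cells in order:
  (1,1): 3/7 same-type → satisfied — stop here.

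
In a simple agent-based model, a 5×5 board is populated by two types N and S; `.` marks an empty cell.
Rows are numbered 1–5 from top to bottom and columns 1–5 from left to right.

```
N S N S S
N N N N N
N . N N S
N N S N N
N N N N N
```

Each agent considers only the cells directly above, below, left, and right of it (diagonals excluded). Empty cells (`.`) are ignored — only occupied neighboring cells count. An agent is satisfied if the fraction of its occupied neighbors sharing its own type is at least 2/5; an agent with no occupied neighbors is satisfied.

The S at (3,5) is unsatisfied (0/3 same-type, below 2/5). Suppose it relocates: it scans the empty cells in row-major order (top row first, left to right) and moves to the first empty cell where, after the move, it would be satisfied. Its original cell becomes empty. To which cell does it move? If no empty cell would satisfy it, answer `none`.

Vacating (3,5). Empty cells in order:
  (3,2): 0/4 same-type → still unsatisfied.

none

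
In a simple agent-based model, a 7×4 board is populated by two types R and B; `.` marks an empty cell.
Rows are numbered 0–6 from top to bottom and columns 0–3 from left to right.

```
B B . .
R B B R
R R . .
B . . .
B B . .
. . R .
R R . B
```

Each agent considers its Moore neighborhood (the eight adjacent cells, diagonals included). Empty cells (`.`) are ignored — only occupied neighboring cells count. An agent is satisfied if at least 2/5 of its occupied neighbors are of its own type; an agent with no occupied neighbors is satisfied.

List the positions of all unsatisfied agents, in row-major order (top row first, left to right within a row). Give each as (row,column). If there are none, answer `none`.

(1,3), (5,2), (6,3)

(0,0)B 2/3 ok
(0,1)B 3/4 ok
(1,0)R 2/5 ok
(1,1)B 3/6 ok
(1,2)B 2/4 ok
(1,3)R 0/1 unhappy
(2,0)R 2/4 ok
(2,1)R 2/5 ok
(3,0)B 2/4 ok
(4,0)B 2/2 ok
(4,1)B 2/3 ok
(5,2)R 1/3 unhappy
(6,0)R 1/1 ok
(6,1)R 2/2 ok
(6,3)B 0/1 unhappy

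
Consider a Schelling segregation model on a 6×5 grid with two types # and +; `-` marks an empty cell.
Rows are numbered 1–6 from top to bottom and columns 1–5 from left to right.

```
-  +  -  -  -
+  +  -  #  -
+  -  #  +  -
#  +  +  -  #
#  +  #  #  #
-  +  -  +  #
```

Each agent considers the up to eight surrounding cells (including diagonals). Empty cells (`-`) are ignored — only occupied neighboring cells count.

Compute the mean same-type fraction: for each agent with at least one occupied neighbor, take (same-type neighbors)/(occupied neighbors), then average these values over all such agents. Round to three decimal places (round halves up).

Row 1: (1,2)+ 2/2
Row 2: (2,1)+ 3/3 · (2,2)+ 3/4 · (2,4)# 1/2
Row 3: (3,1)+ 3/4 · (3,3)# 1/5 · (3,4)+ 1/4
Row 4: (4,1)# 1/4 · (4,2)+ 3/7 · (4,3)+ 3/6 · (4,5)# 2/3
Row 5: (5,1)# 1/4 · (5,2)+ 3/6 · (5,3)# 1/6 · (5,4)# 4/6 · (5,5)# 3/4
Row 6: (6,2)+ 1/3 · (6,4)+ 0/4 · (6,5)# 2/3
Sum over 19 agents: 2/2 + 3/3 + 3/4 + 1/2 + 3/4 + 1/5 + 1/4 + 1/4 + 3/7 + 3/6 + 2/3 + 1/4 + 3/6 + 1/6 + 4/6 + 3/4 + 1/3 + 0/4 + 2/3 = 337/35; mean = 337/35 ÷ 19 = 337/665 = 0.506766… → 0.507.

0.507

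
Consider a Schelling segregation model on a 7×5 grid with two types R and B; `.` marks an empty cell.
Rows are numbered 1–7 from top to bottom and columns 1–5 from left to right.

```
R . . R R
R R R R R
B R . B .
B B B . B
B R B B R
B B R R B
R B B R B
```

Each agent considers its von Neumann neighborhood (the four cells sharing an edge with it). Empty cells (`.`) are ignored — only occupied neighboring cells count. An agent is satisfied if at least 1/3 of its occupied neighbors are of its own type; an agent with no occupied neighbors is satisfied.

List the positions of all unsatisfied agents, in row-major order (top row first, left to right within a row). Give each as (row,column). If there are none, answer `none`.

(3,4), (4,5), (5,2), (5,5), (6,3), (7,1)

Row 1: (1,1)R 1/1 ✓ · (1,4)R 2/2 ✓ · (1,5)R 2/2 ✓
Row 2: (2,1)R 2/3 ✓ · (2,2)R 3/3 ✓ · (2,3)R 2/2 ✓ · (2,4)R 3/4 ✓ · (2,5)R 2/2 ✓
Row 3: (3,1)B 1/3 ✓ · (3,2)R 1/3 ✓ · (3,4)B 0/1 ✗
Row 4: (4,1)B 3/3 ✓ · (4,2)B 2/4 ✓ · (4,3)B 2/2 ✓ · (4,5)B 0/1 ✗
Row 5: (5,1)B 2/3 ✓ · (5,2)R 0/4 ✗ · (5,3)B 2/4 ✓ · (5,4)B 1/3 ✓ · (5,5)R 0/3 ✗
Row 6: (6,1)B 2/3 ✓ · (6,2)B 2/4 ✓ · (6,3)R 1/4 ✗ · (6,4)R 2/4 ✓ · (6,5)B 1/3 ✓
Row 7: (7,1)R 0/2 ✗ · (7,2)B 2/3 ✓ · (7,3)B 1/3 ✓ · (7,4)R 1/3 ✓ · (7,5)B 1/2 ✓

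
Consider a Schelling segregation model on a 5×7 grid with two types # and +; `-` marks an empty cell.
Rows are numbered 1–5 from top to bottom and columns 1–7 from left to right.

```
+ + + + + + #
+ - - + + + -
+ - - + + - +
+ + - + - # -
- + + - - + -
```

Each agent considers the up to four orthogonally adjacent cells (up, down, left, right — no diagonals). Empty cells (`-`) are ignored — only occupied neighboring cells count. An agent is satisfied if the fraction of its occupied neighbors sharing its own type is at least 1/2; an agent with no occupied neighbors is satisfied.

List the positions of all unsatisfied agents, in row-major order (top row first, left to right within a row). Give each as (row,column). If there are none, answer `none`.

(1,7), (4,6), (5,6)

(1,1)+ 2/2 satisfied
(1,2)+ 2/2 satisfied
(1,3)+ 2/2 satisfied
(1,4)+ 3/3 satisfied
(1,5)+ 3/3 satisfied
(1,6)+ 2/3 satisfied
(1,7)# 0/1 not
(2,1)+ 2/2 satisfied
(2,4)+ 3/3 satisfied
(2,5)+ 4/4 satisfied
(2,6)+ 2/2 satisfied
(3,1)+ 2/2 satisfied
(3,4)+ 3/3 satisfied
(3,5)+ 2/2 satisfied
(3,7)+ 0/0 satisfied
(4,1)+ 2/2 satisfied
(4,2)+ 2/2 satisfied
(4,4)+ 1/1 satisfied
(4,6)# 0/1 not
(5,2)+ 2/2 satisfied
(5,3)+ 1/1 satisfied
(5,6)+ 0/1 not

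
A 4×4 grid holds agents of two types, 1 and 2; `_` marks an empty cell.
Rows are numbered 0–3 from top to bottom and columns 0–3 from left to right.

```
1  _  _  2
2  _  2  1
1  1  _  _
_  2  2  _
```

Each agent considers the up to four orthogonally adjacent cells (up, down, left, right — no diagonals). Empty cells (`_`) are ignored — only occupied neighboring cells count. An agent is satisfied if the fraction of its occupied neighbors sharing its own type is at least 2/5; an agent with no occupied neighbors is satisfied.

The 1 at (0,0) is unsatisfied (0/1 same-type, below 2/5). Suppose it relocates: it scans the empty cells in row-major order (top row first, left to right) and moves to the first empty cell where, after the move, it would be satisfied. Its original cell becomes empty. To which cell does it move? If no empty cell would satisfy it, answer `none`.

Vacating (0,0). Empty cells in order:
  (0,1): 0/0 same-type → satisfied — stop here.

(0,1)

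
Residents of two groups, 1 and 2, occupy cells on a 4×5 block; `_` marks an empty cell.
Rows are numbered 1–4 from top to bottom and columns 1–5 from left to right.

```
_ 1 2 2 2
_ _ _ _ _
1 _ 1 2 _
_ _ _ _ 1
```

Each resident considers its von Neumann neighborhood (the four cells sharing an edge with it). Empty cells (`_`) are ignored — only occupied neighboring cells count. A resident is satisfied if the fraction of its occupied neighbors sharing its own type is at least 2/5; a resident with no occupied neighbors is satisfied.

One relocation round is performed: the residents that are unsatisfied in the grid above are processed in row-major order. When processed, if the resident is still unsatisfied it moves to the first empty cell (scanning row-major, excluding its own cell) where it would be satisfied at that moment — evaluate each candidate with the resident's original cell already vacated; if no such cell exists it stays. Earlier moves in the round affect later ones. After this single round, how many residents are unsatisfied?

0

Initially unsatisfied (in order): (1,2), (3,3), (3,4).
  (1,2) → (1,1).
  (3,3) → (1,2).
  (3,4): now satisfied by earlier moves; stays.
Resulting grid:
1 1 2 2 2
_ _ _ _ _
1 _ _ 2 _
_ _ _ _ 1
All satisfied now.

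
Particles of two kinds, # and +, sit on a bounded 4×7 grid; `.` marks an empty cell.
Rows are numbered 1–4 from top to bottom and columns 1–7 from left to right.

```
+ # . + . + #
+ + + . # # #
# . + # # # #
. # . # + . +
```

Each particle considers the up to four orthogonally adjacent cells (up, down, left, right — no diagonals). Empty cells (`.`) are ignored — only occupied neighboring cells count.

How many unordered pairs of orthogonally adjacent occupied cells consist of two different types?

9

Scan each occupied cell's neighbors to the right and below so each pair is counted once.
Row 1: +(1,1)–#(1,2)≠ +(1,1)–+(2,1)= #(1,2)–+(2,2)≠ +(1,6)–#(1,7)≠ +(1,6)–#(2,6)≠ #(1,7)–#(2,7)=  → 4/6 unlike.
Row 2: +(2,1)–+(2,2)= +(2,1)–#(3,1)≠ +(2,2)–+(2,3)= +(2,3)–+(3,3)= #(2,5)–#(2,6)= #(2,5)–#(3,5)= #(2,6)–#(2,7)= #(2,6)–#(3,6)= #(2,7)–#(3,7)=  → 1/9 unlike.
Row 3: +(3,3)–#(3,4)≠ #(3,4)–#(3,5)= #(3,4)–#(4,4)= #(3,5)–#(3,6)= #(3,5)–+(4,5)≠ #(3,6)–#(3,7)= #(3,7)–+(4,7)≠  → 3/7 unlike.
Row 4: #(4,4)–+(4,5)≠  → 1/1 unlike.
Total adjacent occupied pairs: 23; unlike-type pairs: 9.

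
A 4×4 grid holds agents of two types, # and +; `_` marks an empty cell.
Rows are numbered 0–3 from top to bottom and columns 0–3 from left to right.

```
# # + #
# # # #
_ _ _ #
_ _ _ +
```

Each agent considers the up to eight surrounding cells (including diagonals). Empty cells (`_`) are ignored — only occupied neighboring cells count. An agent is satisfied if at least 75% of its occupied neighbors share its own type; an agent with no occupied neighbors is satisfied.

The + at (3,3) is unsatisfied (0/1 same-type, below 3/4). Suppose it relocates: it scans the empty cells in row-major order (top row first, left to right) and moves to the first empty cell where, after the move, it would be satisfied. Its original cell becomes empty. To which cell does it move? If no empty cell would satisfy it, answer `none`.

Vacating (3,3). Empty cells in order:
  (2,0): 0/2 same-type → still unsatisfied.
  (2,1): 0/3 same-type → still unsatisfied.
  (2,2): 0/4 same-type → still unsatisfied.
  (3,0): 0/0 same-type → satisfied — stop here.

(3,0)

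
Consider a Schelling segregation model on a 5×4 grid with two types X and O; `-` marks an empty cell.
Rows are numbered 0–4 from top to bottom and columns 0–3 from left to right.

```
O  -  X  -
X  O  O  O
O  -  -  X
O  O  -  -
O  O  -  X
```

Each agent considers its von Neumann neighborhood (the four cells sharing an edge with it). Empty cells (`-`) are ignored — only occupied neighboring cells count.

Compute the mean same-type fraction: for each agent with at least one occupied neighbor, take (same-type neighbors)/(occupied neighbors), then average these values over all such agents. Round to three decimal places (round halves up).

Row 0: (0,0)O 0/1 · (0,2)X 0/1
Row 1: (1,0)X 0/3 · (1,1)O 1/2 · (1,2)O 2/3 · (1,3)O 1/2
Row 2: (2,0)O 1/2 · (2,3)X 0/1
Row 3: (3,0)O 3/3 · (3,1)O 2/2
Row 4: (4,0)O 2/2 · (4,1)O 2/2 · (4,3)X — no occupied neighbors
Sum over 12 agents: 0/1 + 0/1 + 0/3 + 1/2 + 2/3 + 1/2 + 1/2 + 0/1 + 3/3 + 2/2 + 2/2 + 2/2 = 37/6; mean = 37/6 ÷ 12 = 37/72 = 0.513888… → 0.514.

0.514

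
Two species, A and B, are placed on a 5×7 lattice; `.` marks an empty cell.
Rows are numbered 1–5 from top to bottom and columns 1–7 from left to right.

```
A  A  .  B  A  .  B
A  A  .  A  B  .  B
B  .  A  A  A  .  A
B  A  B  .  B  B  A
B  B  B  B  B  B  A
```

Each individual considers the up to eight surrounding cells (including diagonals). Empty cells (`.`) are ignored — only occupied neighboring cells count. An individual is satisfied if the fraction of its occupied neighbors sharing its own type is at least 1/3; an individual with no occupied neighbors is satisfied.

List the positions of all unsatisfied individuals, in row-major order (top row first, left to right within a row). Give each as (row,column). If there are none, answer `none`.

(2,5), (3,1), (4,2)

Row 1: (1,1)A 3/3 ✓ · (1,2)A 3/3 ✓ · (1,4)B 1/3 ✓ · (1,5)A 1/3 ✓ · (1,7)B 1/1 ✓
Row 2: (2,1)A 3/4 ✓ · (2,2)A 4/5 ✓ · (2,4)A 4/6 ✓ · (2,5)B 1/5 ✗ · (2,7)B 1/2 ✓
Row 3: (3,1)B 1/4 ✗ · (3,3)A 4/5 ✓ · (3,4)A 3/6 ✓ · (3,5)A 2/5 ✓ · (3,7)A 1/3 ✓
Row 4: (4,1)B 3/4 ✓ · (4,2)A 1/7 ✗ · (4,3)B 3/6 ✓ · (4,5)B 4/6 ✓ · (4,6)B 3/7 ✓ · (4,7)A 2/4 ✓
Row 5: (5,1)B 2/3 ✓ · (5,2)B 4/5 ✓ · (5,3)B 3/4 ✓ · (5,4)B 4/4 ✓ · (5,5)B 4/4 ✓ · (5,6)B 3/5 ✓ · (5,7)A 1/3 ✓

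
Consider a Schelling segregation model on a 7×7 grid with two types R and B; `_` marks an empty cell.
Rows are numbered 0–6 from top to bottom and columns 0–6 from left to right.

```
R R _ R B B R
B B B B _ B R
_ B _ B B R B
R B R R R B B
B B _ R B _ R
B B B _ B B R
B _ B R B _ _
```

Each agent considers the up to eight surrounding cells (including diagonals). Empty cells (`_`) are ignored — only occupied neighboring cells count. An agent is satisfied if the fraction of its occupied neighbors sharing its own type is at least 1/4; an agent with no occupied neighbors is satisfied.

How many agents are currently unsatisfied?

3

Row 0: (0,0)R 1/3 ✓ · (0,1)R 1/4 ✓ · (0,3)R 0/3 ✗ · (0,4)B 3/4 ✓ · (0,5)B 2/4 ✓ · (0,6)R 1/3 ✓
Row 1: (1,0)B 2/4 ✓ · (1,1)B 3/5 ✓ · (1,2)B 4/6 ✓ · (1,3)B 4/5 ✓ · (1,5)B 4/7 ✓ · (1,6)R 2/5 ✓
Row 2: (2,1)B 4/6 ✓ · (2,3)B 3/6 ✓ · (2,4)B 4/7 ✓ · (2,5)R 2/7 ✓ · (2,6)B 3/5 ✓
Row 3: (3,0)R 0/4 ✗ · (3,1)B 3/5 ✓ · (3,2)R 2/6 ✓ · (3,3)R 3/6 ✓ · (3,4)R 3/7 ✓ · (3,5)B 4/7 ✓ · (3,6)B 2/4 ✓
Row 4: (4,0)B 4/5 ✓ · (4,1)B 5/7 ✓ · (4,3)R 3/6 ✓ · (4,4)B 3/6 ✓ · (4,6)R 1/4 ✓
Row 5: (5,0)B 4/4 ✓ · (5,1)B 6/6 ✓ · (5,2)B 3/5 ✓ · (5,4)B 3/5 ✓ · (5,5)B 3/5 ✓ · (5,6)R 1/2 ✓
Row 6: (6,0)B 2/2 ✓ · (6,2)B 2/3 ✓ · (6,3)R 0/4 ✗ · (6,4)B 2/3 ✓
Unsatisfied: (0,3), (3,0), (6,3) — 3 in total.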